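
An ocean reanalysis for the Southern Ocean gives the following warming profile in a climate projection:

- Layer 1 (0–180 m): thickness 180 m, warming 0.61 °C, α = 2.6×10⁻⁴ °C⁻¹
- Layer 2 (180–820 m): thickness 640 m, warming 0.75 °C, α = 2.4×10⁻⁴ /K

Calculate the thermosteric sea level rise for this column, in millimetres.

Layer 1: 0.61 × 2.6×10⁻⁴ × 180 = 0.028548 m
180–820 m: 640 × 0.75 × 2.4×10⁻⁴ = 0.11520 m
Δh = 0.028548 + 0.11520 = 0.143748 m

144 mm of thermosteric rise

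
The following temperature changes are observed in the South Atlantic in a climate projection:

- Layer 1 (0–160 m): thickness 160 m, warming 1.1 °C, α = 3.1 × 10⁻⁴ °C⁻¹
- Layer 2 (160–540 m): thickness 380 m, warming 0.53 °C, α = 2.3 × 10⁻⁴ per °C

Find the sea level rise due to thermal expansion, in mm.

100 mm of thermosteric rise

1.1 × 3.1×10⁻⁴ × 160 = 0.05456 m
2.3×10⁻⁴ × 0.53 × 380 = 0.046322 m
Δh = 0.05456 + 0.046322 = 0.100882 m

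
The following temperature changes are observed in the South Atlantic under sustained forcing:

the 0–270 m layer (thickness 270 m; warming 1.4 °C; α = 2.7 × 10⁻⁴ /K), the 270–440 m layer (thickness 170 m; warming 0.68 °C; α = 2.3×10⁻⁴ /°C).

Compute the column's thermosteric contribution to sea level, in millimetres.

Layer 1: 270 × 2.7×10⁻⁴ × 1.4 = 0.10206 m
Layer 2: 0.68 × 2.3×10⁻⁴ × 170 = 0.026588 m
Δh = 0.10206 + 0.026588 = 0.128648 m ≈ 130 mm

130 mm of thermosteric rise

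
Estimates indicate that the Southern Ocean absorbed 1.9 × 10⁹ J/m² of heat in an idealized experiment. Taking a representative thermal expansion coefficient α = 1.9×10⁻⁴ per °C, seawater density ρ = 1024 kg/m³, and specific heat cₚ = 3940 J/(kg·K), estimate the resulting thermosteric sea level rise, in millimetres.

Δh = αQ/(ρcₚ) = 1.9×10⁻⁴ × 1.9×10⁹ / (1024 × 3940) ≈ 0.089477 m

89 mm of thermosteric rise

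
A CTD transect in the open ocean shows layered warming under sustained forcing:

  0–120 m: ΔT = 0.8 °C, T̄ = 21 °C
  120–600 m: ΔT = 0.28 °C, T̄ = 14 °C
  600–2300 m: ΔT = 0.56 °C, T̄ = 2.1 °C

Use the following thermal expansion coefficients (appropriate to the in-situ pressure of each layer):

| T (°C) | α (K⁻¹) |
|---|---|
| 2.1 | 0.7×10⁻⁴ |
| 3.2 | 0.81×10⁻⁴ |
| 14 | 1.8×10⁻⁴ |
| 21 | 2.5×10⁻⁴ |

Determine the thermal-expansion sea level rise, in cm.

Layer 1 at 21 °C → α = 2.5×10⁻⁴ K⁻¹
Layer 2 at 14 °C → α = 1.8×10⁻⁴ K⁻¹
Layer 3 at 2.1 °C → α = 0.7×10⁻⁴ K⁻¹
Layer 1: 2.5×10⁻⁴ × 0.8 × 120 = 0.02400 m
120–600 m: 480 × 1.8×10⁻⁴ × 0.28 = 0.024192 m
600–2300 m: 1700 × 0.7×10⁻⁴ × 0.56 = 0.06664 m
Δh = 0.02400 + 0.024192 + 0.06664 = 0.114832 m

Δh ≈ 11 cm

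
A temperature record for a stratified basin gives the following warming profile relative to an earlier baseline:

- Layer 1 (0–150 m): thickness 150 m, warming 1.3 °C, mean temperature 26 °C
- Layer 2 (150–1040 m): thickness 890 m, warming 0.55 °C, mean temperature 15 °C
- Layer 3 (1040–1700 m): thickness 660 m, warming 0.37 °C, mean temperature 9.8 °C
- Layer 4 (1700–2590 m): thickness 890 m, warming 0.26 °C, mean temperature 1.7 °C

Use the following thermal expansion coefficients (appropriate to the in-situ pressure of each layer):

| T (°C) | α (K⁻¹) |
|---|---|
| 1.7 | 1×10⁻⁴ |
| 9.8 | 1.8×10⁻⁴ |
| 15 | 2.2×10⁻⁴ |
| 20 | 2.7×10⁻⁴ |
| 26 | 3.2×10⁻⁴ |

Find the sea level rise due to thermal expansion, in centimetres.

Layer 1 at 26 °C → α = 3.2×10⁻⁴ K⁻¹
Layer 2 at 15 °C → α = 2.2×10⁻⁴ K⁻¹
Layer 3 at 9.8 °C → α = 1.8×10⁻⁴ K⁻¹
Layer 4 at 1.7 °C → α = 1×10⁻⁴ K⁻¹
3.2×10⁻⁴ × 1.3 × 150 = 0.06240 m
2.2×10⁻⁴ × 890 × 0.55 = 0.10769 m
Layer 3: 660 × 1.8×10⁻⁴ × 0.37 = 0.043956 m
1700–2590 m: 890 × 1×10⁻⁴ × 0.26 = 0.02314 m
Δh = 0.06240 + 0.10769 + 0.043956 + 0.02314 = 0.237186 m

Δh ≈ 23.7 cm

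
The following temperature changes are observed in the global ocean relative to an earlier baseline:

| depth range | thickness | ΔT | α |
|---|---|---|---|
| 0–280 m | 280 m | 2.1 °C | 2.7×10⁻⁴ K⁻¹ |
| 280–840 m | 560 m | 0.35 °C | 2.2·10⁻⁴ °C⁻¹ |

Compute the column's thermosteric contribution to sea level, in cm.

about 20.2 cm

Layer 1: 280 × 2.1 × 2.7×10⁻⁴ = 0.15876 m
Layer 2: 0.35 × 2.2×10⁻⁴ × 560 = 0.04312 m
Δh = 0.15876 + 0.04312 = 0.20188 m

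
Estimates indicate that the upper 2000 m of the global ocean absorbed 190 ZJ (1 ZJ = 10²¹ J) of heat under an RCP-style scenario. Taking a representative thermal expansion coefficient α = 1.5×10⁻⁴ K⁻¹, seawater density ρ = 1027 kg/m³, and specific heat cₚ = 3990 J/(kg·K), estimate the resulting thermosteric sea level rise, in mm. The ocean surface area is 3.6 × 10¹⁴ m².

Per unit area: Q = 190×10²¹ / (3.6×10¹⁴) ≈ 5.278×10⁸ J/m²
Δh = αQ/(ρcₚ) = 1.5×10⁻⁴ × 5.278×10⁸ / (1027 × 3990) ≈ 0.01932 m

19.3 mm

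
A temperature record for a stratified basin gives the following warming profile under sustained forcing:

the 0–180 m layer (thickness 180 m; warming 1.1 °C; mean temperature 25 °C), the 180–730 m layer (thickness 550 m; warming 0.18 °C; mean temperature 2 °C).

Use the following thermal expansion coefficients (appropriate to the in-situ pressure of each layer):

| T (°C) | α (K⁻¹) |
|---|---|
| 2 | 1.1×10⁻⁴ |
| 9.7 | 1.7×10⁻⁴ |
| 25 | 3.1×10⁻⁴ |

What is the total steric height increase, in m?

Δh = 0.072 m

Layer 1 at 25 °C → α = 3.1×10⁻⁴ K⁻¹
Layer 2 at 2 °C → α = 1.1×10⁻⁴ K⁻¹
Layer 1: 1.1 × 3.1×10⁻⁴ × 180 = 0.06138 m
0.18 × 550 × 1.1×10⁻⁴ = 0.01089 m
Δh = 0.06138 + 0.01089 = 0.07227 m ≈ 0.072 m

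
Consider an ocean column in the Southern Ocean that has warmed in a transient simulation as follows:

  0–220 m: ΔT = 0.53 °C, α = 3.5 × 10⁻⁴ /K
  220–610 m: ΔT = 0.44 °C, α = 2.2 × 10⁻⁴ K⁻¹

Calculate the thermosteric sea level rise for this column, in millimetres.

220 × 3.5×10⁻⁴ × 0.53 = 0.04081 m
220–610 m: 2.2×10⁻⁴ × 390 × 0.44 = 0.037752 m
Δh = 0.04081 + 0.037752 = 0.078562 m

about 78.6 mm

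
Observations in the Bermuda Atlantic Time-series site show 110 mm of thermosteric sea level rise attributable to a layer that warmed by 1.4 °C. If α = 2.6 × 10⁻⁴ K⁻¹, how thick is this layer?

H = Δh/(αΔT) = 0.11 / (2.6×10⁻⁴ × 1.4) ≈ 302.2 m

302 m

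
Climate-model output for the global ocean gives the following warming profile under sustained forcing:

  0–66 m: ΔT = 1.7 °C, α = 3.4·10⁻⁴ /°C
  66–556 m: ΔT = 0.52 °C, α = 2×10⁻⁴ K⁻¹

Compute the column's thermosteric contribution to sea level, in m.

Δh = 0.0891 m

0–66 m: 66 × 1.7 × 3.4×10⁻⁴ = 0.038148 m
Layer 2: 490 × 0.52 × 2×10⁻⁴ = 0.05096 m
Δh = 0.038148 + 0.05096 = 0.089108 m ≈ 0.0891 m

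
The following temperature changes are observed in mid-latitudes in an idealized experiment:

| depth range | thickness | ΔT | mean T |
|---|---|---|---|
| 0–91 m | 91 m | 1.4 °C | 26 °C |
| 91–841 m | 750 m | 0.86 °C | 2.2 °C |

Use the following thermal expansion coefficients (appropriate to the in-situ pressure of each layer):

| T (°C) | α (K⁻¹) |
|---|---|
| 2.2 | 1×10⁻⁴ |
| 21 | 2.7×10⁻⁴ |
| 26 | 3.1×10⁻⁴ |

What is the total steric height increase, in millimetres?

about 100 mm

Layer 1 at 26 °C → α = 3.1×10⁻⁴ K⁻¹
Layer 2 at 2.2 °C → α = 1×10⁻⁴ K⁻¹
Layer 1: 1.4 × 3.1×10⁻⁴ × 91 = 0.039494 m
750 × 1×10⁻⁴ × 0.86 = 0.06450 m
Δh = 0.039494 + 0.06450 = 0.103994 m ≈ 100 mm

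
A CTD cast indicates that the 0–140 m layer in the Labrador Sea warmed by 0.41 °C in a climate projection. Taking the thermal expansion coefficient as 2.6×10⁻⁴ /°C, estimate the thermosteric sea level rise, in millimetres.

Δh = αΔT·H = 2.6×10⁻⁴ × 0.41 × 140 = 0.014924 m

Δh ≈ 15 mm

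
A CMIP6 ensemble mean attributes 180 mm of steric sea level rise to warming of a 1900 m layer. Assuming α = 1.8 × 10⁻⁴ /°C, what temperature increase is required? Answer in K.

ΔT = Δh/(αH) = 0.18 / (1.8×10⁻⁴ × 1900) ≈ 0.5263 K

0.53 K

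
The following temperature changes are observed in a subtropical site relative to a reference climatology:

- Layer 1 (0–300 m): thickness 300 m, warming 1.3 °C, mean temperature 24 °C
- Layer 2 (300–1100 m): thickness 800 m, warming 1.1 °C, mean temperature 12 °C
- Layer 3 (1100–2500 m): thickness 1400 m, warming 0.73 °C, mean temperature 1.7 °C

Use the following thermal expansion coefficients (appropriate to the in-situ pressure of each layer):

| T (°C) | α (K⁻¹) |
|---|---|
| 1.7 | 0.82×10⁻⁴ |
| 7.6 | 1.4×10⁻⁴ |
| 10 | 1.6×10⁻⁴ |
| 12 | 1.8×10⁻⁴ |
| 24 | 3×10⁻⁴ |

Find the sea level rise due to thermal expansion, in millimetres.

Δh = 359 mm

Layer 1 at 24 °C → α = 3×10⁻⁴ K⁻¹
Layer 2 at 12 °C → α = 1.8×10⁻⁴ K⁻¹
Layer 3 at 1.7 °C → α = 0.82×10⁻⁴ K⁻¹
300 × 3×10⁻⁴ × 1.3 = 0.11700 m
300–1100 m: 800 × 1.1 × 1.8×10⁻⁴ = 0.15840 m
1100–2500 m: 0.82×10⁻⁴ × 1400 × 0.73 = 0.083804 m
Δh = 0.11700 + 0.15840 + 0.083804 = 0.359204 m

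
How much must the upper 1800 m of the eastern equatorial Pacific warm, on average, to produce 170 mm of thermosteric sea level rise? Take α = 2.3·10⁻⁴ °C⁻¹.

ΔT = Δh/(αH) = 0.17 / (2.3×10⁻⁴ × 1800) ≈ 0.4106 °C

about 0.41 °C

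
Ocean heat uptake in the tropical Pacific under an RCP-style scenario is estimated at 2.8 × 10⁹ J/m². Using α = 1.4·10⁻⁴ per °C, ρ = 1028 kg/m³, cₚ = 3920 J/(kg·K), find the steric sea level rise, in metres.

about 0.0973 m

Δh = αQ/(ρcₚ) = 1.4×10⁻⁴ × 2.8×10⁹ / (1028 × 3920) ≈ 0.097276 m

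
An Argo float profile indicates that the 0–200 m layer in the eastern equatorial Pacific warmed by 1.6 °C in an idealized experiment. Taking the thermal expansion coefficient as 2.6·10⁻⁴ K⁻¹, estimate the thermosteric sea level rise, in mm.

Δh = αΔT·H = 2.6×10⁻⁴ × 1.6 × 200 = 0.08320 m

Δh ≈ 83.2 mm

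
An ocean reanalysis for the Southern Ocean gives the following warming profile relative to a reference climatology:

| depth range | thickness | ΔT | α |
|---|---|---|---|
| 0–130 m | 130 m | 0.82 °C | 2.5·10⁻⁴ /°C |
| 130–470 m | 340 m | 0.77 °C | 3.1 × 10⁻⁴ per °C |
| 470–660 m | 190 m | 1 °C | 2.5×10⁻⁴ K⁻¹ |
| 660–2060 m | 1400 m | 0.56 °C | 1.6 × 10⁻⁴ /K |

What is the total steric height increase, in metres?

Layer 1: 130 × 0.82 × 2.5×10⁻⁴ = 0.02665 m
Layer 2: 0.77 × 340 × 3.1×10⁻⁴ = 0.081158 m
Layer 3: 190 × 2.5×10⁻⁴ × 1 = 0.04750 m
660–2060 m: 1400 × 1.6×10⁻⁴ × 0.56 = 0.12544 m
Δh = 0.02665 + 0.081158 + 0.04750 + 0.12544 = 0.280748 m ≈ 0.28 m

about 0.28 m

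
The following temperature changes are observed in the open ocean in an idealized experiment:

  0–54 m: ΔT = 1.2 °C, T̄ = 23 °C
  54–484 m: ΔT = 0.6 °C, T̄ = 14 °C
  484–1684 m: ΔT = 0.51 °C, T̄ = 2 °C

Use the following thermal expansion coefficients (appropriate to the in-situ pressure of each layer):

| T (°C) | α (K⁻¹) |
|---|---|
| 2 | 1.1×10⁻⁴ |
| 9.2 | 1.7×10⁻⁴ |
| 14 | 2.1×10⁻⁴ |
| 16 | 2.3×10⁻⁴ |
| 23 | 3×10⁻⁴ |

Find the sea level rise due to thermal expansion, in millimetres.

Δh ≈ 140 mm

Layer 1 at 23 °C → α = 3×10⁻⁴ K⁻¹
Layer 2 at 14 °C → α = 2.1×10⁻⁴ K⁻¹
Layer 3 at 2 °C → α = 1.1×10⁻⁴ K⁻¹
1.2 × 3×10⁻⁴ × 54 = 0.01944 m
Layer 2: 2.1×10⁻⁴ × 0.6 × 430 = 0.05418 m
Layer 3: 0.51 × 1200 × 1.1×10⁻⁴ = 0.06732 m
Δh = 0.01944 + 0.05418 + 0.06732 = 0.14094 m ≈ 140 mm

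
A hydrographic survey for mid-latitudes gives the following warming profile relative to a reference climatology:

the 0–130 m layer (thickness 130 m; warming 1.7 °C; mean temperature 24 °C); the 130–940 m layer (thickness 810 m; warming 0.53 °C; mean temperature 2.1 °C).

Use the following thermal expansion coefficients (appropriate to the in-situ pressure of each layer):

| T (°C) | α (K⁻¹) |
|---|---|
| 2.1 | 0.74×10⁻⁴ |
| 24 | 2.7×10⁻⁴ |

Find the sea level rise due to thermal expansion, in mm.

Layer 1 at 24 °C → α = 2.7×10⁻⁴ K⁻¹
Layer 2 at 2.1 °C → α = 0.74×10⁻⁴ K⁻¹
Layer 1: 2.7×10⁻⁴ × 1.7 × 130 = 0.05967 m
0.53 × 0.74×10⁻⁴ × 810 = 0.0317682 m
Δh = 0.05967 + 0.0317682 = 0.0914382 m

91.4 mm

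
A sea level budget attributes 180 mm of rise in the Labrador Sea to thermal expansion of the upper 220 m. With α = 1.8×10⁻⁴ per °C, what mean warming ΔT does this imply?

ΔT = Δh/(αH) = 0.18 / (1.8×10⁻⁴ × 220) ≈ 4.545 K

4.5 K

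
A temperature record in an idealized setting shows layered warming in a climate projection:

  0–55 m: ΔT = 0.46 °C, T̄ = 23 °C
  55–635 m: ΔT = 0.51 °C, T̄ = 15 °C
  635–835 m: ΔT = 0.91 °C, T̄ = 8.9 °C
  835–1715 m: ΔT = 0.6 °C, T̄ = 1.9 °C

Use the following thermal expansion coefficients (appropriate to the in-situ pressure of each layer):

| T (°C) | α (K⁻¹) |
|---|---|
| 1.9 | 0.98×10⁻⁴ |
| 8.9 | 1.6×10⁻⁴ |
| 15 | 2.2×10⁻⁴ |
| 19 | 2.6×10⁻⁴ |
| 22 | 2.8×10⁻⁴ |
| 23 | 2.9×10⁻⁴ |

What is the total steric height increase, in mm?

Δh = 153 mm

Layer 1 at 23 °C → α = 2.9×10⁻⁴ K⁻¹
Layer 2 at 15 °C → α = 2.2×10⁻⁴ K⁻¹
Layer 3 at 8.9 °C → α = 1.6×10⁻⁴ K⁻¹
Layer 4 at 1.9 °C → α = 0.98×10⁻⁴ K⁻¹
2.9×10⁻⁴ × 0.46 × 55 = 0.007337 m
2.2×10⁻⁴ × 580 × 0.51 = 0.065076 m
Layer 3: 200 × 0.91 × 1.6×10⁻⁴ = 0.02912 m
0.98×10⁻⁴ × 880 × 0.6 = 0.051744 m
Δh = 0.007337 + 0.065076 + 0.02912 + 0.051744 = 0.153277 m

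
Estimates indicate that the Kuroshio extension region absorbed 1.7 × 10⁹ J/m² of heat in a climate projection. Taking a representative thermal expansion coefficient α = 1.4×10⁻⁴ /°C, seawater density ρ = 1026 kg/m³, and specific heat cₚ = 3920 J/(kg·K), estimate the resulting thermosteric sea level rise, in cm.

Δh ≈ 5.9 cm

Δh = αQ/(ρcₚ) = 1.4×10⁻⁴ × 1.7×10⁹ / (1026 × 3920) ≈ 0.059176 m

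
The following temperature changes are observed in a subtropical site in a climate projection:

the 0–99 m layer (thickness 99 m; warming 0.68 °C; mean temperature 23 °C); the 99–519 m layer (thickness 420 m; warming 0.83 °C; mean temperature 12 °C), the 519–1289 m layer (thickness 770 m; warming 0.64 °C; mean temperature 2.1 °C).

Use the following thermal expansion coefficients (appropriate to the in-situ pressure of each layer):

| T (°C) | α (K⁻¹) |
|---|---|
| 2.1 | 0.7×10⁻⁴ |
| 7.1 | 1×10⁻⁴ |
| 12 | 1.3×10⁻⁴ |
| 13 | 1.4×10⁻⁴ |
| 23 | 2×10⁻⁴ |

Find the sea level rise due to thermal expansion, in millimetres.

Δh ≈ 93 mm

Layer 1 at 23 °C → α = 2×10⁻⁴ K⁻¹
Layer 2 at 12 °C → α = 1.3×10⁻⁴ K⁻¹
Layer 3 at 2.1 °C → α = 0.7×10⁻⁴ K⁻¹
Layer 1: 2×10⁻⁴ × 99 × 0.68 = 0.013464 m
99–519 m: 0.83 × 1.3×10⁻⁴ × 420 = 0.045318 m
519–1289 m: 770 × 0.7×10⁻⁴ × 0.64 = 0.034496 m
Δh = 0.013464 + 0.045318 + 0.034496 = 0.093278 m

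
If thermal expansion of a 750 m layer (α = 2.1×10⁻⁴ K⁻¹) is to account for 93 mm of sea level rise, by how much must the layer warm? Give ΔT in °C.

ΔT = Δh/(αH) = 0.093 / (2.1×10⁻⁴ × 750) ≈ 0.5905 °C

about 0.59 °C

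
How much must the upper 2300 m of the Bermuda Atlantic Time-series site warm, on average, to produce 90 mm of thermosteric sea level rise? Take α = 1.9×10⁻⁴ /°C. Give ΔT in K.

0.206 K

ΔT = Δh/(αH) = 0.09 / (1.9×10⁻⁴ × 2300) ≈ 0.2059 K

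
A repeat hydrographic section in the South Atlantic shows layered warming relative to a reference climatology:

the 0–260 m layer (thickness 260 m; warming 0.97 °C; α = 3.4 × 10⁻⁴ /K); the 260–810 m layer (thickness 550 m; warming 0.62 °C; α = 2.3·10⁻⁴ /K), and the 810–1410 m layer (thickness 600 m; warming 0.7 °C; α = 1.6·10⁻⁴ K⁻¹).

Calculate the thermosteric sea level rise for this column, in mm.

Layer 1: 3.4×10⁻⁴ × 0.97 × 260 = 0.085748 m
260–810 m: 550 × 2.3×10⁻⁴ × 0.62 = 0.07843 m
Layer 3: 0.7 × 1.6×10⁻⁴ × 600 = 0.06720 m
Δh = 0.085748 + 0.07843 + 0.06720 = 0.231378 m

Δh ≈ 230 mm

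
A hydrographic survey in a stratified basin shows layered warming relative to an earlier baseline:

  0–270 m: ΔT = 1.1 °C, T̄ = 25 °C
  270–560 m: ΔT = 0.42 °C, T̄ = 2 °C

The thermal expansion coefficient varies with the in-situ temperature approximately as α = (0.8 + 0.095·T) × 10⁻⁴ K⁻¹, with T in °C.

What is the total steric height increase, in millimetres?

Δh = 106 mm

Layer 1: α = (0.8 + 0.095×25)×10⁻⁴ = 3.175×10⁻⁴ K⁻¹
Layer 2: α = (0.8 + 0.095×2)×10⁻⁴ = 0.99×10⁻⁴ K⁻¹
0–270 m: 270 × 1.1 × 3.175×10⁻⁴ = 0.0942975 m
0.42 × 290 × 0.99×10⁻⁴ = 0.0120582 m
Δh = 0.0942975 + 0.0120582 = 0.1063557 m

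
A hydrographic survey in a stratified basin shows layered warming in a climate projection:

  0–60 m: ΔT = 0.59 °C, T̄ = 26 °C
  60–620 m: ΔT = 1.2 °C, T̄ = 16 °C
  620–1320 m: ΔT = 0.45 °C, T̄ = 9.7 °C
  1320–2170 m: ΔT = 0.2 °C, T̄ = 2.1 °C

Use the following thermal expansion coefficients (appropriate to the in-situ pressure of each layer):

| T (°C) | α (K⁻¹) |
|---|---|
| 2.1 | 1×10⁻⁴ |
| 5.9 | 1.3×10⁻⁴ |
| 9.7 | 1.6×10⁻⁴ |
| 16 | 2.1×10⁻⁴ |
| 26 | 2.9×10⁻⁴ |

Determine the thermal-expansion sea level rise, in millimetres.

Layer 1 at 26 °C → α = 2.9×10⁻⁴ K⁻¹
Layer 2 at 16 °C → α = 2.1×10⁻⁴ K⁻¹
Layer 3 at 9.7 °C → α = 1.6×10⁻⁴ K⁻¹
Layer 4 at 2.1 °C → α = 1×10⁻⁴ K⁻¹
0–60 m: 0.59 × 60 × 2.9×10⁻⁴ = 0.010266 m
560 × 2.1×10⁻⁴ × 1.2 = 0.14112 m
0.45 × 1.6×10⁻⁴ × 700 = 0.05040 m
1320–2170 m: 0.2 × 850 × 1×10⁻⁴ = 0.01700 m
Δh = 0.010266 + 0.14112 + 0.05040 + 0.01700 = 0.218786 m ≈ 219 mm

about 219 mm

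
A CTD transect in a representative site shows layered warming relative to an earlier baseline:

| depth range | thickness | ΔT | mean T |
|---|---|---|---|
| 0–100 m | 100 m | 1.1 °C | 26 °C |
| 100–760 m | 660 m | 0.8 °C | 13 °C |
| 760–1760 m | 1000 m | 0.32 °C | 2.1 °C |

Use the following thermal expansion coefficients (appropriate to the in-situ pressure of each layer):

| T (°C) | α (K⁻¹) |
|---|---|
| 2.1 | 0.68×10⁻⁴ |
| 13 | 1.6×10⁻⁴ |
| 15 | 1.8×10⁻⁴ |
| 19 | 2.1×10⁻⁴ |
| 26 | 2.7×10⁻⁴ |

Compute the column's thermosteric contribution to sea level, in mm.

136 mm of thermosteric rise

Layer 1 at 26 °C → α = 2.7×10⁻⁴ K⁻¹
Layer 2 at 13 °C → α = 1.6×10⁻⁴ K⁻¹
Layer 3 at 2.1 °C → α = 0.68×10⁻⁴ K⁻¹
0–100 m: 100 × 1.1 × 2.7×10⁻⁴ = 0.02970 m
100–760 m: 660 × 1.6×10⁻⁴ × 0.8 = 0.08448 m
0.32 × 1000 × 0.68×10⁻⁴ = 0.02176 m
Δh = 0.02970 + 0.08448 + 0.02176 = 0.13594 m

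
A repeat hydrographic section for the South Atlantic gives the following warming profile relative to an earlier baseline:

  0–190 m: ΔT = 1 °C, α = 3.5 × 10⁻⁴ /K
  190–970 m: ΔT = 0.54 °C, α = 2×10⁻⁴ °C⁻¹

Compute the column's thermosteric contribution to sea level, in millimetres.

Layer 1: 1 × 190 × 3.5×10⁻⁴ = 0.06650 m
0.54 × 2×10⁻⁴ × 780 = 0.08424 m
Δh = 0.06650 + 0.08424 = 0.15074 m ≈ 150 mm

about 150 mm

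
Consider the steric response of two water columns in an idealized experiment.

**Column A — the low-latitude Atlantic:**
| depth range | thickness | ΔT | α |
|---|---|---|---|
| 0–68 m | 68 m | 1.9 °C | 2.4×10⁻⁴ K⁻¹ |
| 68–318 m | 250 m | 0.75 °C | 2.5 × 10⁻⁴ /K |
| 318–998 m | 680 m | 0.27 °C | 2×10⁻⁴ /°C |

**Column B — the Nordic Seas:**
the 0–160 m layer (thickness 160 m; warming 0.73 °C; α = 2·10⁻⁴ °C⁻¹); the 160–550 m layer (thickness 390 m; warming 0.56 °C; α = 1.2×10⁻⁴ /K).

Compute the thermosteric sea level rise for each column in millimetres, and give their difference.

A: 115 mm; B: 49.6 mm; difference 65.0 mm

A 0–68 m: 68 × 2.4×10⁻⁴ × 1.9 = 0.031008 m
A 0.75 × 250 × 2.5×10⁻⁴ = 0.046875 m
A 318–998 m: 2×10⁻⁴ × 680 × 0.27 = 0.03672 m
A total: 0.114603 m
B Layer 1: 2×10⁻⁴ × 0.73 × 160 = 0.02336 m
B 0.56 × 1.2×10⁻⁴ × 390 = 0.026208 m
B total: 0.049568 m
Difference: 0.114603 − 0.049568 = 0.065035 m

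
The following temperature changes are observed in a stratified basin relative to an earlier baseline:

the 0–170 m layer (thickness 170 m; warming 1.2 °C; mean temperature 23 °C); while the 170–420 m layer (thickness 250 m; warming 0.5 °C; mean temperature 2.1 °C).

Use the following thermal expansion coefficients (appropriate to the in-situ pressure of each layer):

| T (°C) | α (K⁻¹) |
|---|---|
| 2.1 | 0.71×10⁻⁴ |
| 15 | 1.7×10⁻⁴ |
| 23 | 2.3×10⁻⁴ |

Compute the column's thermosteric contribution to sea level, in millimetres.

Layer 1 at 23 °C → α = 2.3×10⁻⁴ K⁻¹
Layer 2 at 2.1 °C → α = 0.71×10⁻⁴ K⁻¹
170 × 1.2 × 2.3×10⁻⁴ = 0.04692 m
0.5 × 0.71×10⁻⁴ × 250 = 0.008875 m
Δh = 0.04692 + 0.008875 = 0.055795 m

56 mm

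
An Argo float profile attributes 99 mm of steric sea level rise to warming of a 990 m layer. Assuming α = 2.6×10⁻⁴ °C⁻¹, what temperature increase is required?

ΔT = Δh/(αH) = 0.099 / (2.6×10⁻⁴ × 990) ≈ 0.3846 °C

about 0.385 °C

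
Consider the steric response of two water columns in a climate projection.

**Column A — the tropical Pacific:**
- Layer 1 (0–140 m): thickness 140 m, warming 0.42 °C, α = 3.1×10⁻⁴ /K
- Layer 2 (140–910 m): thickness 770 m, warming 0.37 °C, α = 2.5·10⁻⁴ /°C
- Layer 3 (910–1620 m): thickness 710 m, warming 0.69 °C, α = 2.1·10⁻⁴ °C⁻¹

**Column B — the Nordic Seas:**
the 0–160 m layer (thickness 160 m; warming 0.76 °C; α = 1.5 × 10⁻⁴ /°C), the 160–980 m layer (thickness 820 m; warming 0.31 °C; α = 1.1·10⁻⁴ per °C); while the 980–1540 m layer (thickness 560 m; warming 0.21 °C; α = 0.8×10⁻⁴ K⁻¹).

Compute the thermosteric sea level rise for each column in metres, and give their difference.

A 140 × 0.42 × 3.1×10⁻⁴ = 0.018228 m
A Layer 2: 770 × 2.5×10⁻⁴ × 0.37 = 0.071225 m
A 2.1×10⁻⁴ × 0.69 × 710 = 0.102879 m
A total: 0.192332 m
B 0.76 × 160 × 1.5×10⁻⁴ = 0.01824 m
B 1.1×10⁻⁴ × 820 × 0.31 = 0.027962 m
B Layer 3: 0.21 × 0.8×10⁻⁴ × 560 = 0.009408 m
B total: 0.05561 m
Difference: 0.192332 − 0.05561 = 0.136722 m

A: 0.19 m; B: 0.056 m; difference 0.14 m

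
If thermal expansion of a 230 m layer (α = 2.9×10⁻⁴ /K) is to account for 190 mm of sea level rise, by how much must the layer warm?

ΔT = Δh/(αH) = 0.19 / (2.9×10⁻⁴ × 230) ≈ 2.849 K

2.85 K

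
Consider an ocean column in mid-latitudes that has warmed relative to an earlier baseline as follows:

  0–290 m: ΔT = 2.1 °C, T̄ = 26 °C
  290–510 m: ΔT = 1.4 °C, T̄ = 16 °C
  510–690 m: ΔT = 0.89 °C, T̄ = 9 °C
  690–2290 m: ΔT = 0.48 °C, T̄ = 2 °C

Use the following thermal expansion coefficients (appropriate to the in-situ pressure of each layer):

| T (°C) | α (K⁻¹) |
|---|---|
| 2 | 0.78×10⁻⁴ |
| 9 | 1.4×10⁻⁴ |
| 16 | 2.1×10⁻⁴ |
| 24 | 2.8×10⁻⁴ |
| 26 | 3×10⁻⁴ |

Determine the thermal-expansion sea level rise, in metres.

0.33 m

Layer 1 at 26 °C → α = 3×10⁻⁴ K⁻¹
Layer 2 at 16 °C → α = 2.1×10⁻⁴ K⁻¹
Layer 3 at 9 °C → α = 1.4×10⁻⁴ K⁻¹
Layer 4 at 2 °C → α = 0.78×10⁻⁴ K⁻¹
0–290 m: 290 × 2.1 × 3×10⁻⁴ = 0.18270 m
Layer 2: 2.1×10⁻⁴ × 220 × 1.4 = 0.06468 m
Layer 3: 1.4×10⁻⁴ × 180 × 0.89 = 0.022428 m
690–2290 m: 1600 × 0.48 × 0.78×10⁻⁴ = 0.059904 m
Δh = 0.18270 + 0.06468 + 0.022428 + 0.059904 = 0.329712 m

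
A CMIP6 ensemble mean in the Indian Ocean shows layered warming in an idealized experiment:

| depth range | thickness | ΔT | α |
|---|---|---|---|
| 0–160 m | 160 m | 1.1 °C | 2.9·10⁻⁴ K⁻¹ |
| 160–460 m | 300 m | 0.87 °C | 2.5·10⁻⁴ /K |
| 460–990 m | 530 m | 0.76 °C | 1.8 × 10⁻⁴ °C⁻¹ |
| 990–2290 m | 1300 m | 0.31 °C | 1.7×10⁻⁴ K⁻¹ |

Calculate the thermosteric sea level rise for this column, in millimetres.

1.1 × 160 × 2.9×10⁻⁴ = 0.05104 m
160–460 m: 300 × 2.5×10⁻⁴ × 0.87 = 0.06525 m
460–990 m: 530 × 1.8×10⁻⁴ × 0.76 = 0.072504 m
Layer 4: 1.7×10⁻⁴ × 0.31 × 1300 = 0.06851 m
Δh = 0.05104 + 0.06525 + 0.072504 + 0.06851 = 0.257304 m ≈ 257 mm

257 mm of thermosteric rise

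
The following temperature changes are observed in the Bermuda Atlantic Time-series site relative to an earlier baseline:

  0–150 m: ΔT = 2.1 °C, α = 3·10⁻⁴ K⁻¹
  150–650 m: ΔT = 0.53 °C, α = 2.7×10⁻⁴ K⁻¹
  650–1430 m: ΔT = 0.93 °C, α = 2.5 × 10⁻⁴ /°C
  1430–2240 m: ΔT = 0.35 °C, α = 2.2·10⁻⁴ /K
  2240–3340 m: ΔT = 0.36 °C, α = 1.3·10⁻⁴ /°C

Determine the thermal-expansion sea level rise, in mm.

Layer 1: 3×10⁻⁴ × 2.1 × 150 = 0.09450 m
Layer 2: 500 × 2.7×10⁻⁴ × 0.53 = 0.07155 m
Layer 3: 0.93 × 2.5×10⁻⁴ × 780 = 0.18135 m
Layer 4: 2.2×10⁻⁴ × 810 × 0.35 = 0.06237 m
Layer 5: 1.3×10⁻⁴ × 1100 × 0.36 = 0.05148 m
Δh = 0.09450 + 0.07155 + 0.18135 + 0.06237 + 0.05148 = 0.46125 m ≈ 461 mm

461 mm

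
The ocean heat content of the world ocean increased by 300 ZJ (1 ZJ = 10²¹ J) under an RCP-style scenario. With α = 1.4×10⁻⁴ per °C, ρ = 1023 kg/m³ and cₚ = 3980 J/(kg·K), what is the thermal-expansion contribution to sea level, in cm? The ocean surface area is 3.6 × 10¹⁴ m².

Per unit area: Q = 300×10²¹ / (3.6×10¹⁴) ≈ 8.333×10⁸ J/m²
Δh = αQ/(ρcₚ) = 1.4×10⁻⁴ × 8.333×10⁸ / (1023 × 3980) ≈ 0.028653 m

about 2.87 cm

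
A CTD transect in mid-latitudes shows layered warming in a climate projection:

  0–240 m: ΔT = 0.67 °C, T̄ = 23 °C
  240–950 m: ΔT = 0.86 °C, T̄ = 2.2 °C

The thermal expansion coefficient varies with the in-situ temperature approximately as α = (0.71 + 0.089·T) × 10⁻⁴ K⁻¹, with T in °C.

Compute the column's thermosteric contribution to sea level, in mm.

Layer 1: α = (0.71 + 0.089×23)×10⁻⁴ = 2.757×10⁻⁴ K⁻¹
Layer 2: α = (0.71 + 0.089×2.2)×10⁻⁴ = 0.9058×10⁻⁴ K⁻¹
0–240 m: 0.67 × 2.757×10⁻⁴ × 240 = 0.04433256 m
710 × 0.9058×10⁻⁴ × 0.86 = 0.055308148 m
Δh = 0.04433256 + 0.055308148 = 0.099640708 m ≈ 100 mm

100 mm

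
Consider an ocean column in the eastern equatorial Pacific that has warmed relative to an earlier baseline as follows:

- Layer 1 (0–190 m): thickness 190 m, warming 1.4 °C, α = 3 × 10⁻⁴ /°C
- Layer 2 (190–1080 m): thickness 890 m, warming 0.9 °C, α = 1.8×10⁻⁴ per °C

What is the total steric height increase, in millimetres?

Layer 1: 190 × 3×10⁻⁴ × 1.4 = 0.07980 m
Layer 2: 1.8×10⁻⁴ × 0.9 × 890 = 0.14418 m
Δh = 0.07980 + 0.14418 = 0.22398 m

Δh ≈ 224 mm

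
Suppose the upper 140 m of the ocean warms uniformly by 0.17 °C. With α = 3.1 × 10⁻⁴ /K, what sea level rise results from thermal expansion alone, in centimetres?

about 0.738 cm

Δh = αΔT·H = 3.1×10⁻⁴ × 0.17 × 140 = 0.007378 m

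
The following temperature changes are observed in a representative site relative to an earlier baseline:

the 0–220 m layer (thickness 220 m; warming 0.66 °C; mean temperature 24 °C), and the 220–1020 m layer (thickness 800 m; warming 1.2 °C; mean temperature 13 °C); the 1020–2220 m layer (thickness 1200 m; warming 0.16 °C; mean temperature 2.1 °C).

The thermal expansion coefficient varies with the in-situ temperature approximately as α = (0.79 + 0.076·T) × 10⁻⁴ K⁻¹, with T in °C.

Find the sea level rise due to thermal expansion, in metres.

0.227 m

Layer 1: α = (0.79 + 0.076×24)×10⁻⁴ = 2.614×10⁻⁴ K⁻¹
Layer 2: α = (0.79 + 0.076×13)×10⁻⁴ = 1.778×10⁻⁴ K⁻¹
Layer 3: α = (0.79 + 0.076×2.1)×10⁻⁴ = 0.9496×10⁻⁴ K⁻¹
0–220 m: 0.66 × 220 × 2.614×10⁻⁴ = 0.03795528 m
220–1020 m: 1.2 × 1.778×10⁻⁴ × 800 = 0.170688 m
1200 × 0.16 × 0.9496×10⁻⁴ = 0.01823232 m
Δh = 0.03795528 + 0.170688 + 0.01823232 = 0.2268756 m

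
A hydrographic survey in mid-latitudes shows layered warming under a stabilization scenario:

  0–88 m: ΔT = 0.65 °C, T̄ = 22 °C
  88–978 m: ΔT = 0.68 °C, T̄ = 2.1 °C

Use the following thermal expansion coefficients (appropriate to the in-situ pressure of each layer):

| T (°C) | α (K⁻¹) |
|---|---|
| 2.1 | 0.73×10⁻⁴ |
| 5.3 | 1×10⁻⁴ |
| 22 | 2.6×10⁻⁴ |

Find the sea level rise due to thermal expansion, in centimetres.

Layer 1 at 22 °C → α = 2.6×10⁻⁴ K⁻¹
Layer 2 at 2.1 °C → α = 0.73×10⁻⁴ K⁻¹
0–88 m: 88 × 0.65 × 2.6×10⁻⁴ = 0.014872 m
Layer 2: 890 × 0.68 × 0.73×10⁻⁴ = 0.0441796 m
Δh = 0.014872 + 0.0441796 = 0.0590516 m

Δh ≈ 5.91 cm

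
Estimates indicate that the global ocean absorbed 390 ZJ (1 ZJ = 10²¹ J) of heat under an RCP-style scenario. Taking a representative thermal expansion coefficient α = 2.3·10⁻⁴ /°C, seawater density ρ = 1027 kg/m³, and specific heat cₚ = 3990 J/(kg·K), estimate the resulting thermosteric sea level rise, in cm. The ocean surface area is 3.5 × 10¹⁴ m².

6.25 cm

Per unit area: Q = 390×10²¹ / (3.5×10¹⁴) ≈ 1.114×10⁹ J/m²
Δh = αQ/(ρcₚ) = 2.3×10⁻⁴ × 1.114×10⁹ / (1027 × 3990) ≈ 0.062527 m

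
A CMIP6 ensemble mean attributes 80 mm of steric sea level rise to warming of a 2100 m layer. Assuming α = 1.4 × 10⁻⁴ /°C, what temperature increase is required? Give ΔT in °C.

ΔT = Δh/(αH) = 0.08 / (1.4×10⁻⁴ × 2100) ≈ 0.2721 °C

ΔT ≈ 0.272 °C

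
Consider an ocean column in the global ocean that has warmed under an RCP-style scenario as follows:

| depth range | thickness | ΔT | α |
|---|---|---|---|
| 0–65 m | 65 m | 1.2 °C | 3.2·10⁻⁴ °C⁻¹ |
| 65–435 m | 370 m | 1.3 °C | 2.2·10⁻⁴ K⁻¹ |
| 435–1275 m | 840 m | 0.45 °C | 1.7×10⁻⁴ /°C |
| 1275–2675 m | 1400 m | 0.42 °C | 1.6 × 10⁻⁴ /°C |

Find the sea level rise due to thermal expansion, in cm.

29 cm of thermosteric rise

0–65 m: 3.2×10⁻⁴ × 1.2 × 65 = 0.02496 m
65–435 m: 1.3 × 370 × 2.2×10⁻⁴ = 0.10582 m
435–1275 m: 0.45 × 840 × 1.7×10⁻⁴ = 0.06426 m
1275–2675 m: 1400 × 1.6×10⁻⁴ × 0.42 = 0.09408 m
Δh = 0.02496 + 0.10582 + 0.06426 + 0.09408 = 0.28912 m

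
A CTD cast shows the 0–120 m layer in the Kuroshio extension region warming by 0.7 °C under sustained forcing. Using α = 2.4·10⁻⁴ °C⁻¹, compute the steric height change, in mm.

20.2 mm of thermosteric rise

Δh = αΔT·H = 2.4×10⁻⁴ × 0.7 × 120 = 0.02016 m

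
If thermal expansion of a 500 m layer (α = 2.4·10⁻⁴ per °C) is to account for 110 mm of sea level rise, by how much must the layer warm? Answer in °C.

ΔT ≈ 0.917 °C

ΔT = Δh/(αH) = 0.11 / (2.4×10⁻⁴ × 500) ≈ 0.9167 °C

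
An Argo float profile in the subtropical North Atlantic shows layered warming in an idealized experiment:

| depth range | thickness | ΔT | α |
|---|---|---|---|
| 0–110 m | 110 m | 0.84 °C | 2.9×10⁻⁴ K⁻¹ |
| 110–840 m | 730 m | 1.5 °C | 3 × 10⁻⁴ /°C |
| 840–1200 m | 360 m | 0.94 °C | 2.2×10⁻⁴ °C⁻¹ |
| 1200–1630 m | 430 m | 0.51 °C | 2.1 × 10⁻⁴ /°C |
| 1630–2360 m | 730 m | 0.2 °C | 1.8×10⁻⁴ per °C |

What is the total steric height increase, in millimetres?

Layer 1: 2.9×10⁻⁴ × 0.84 × 110 = 0.026796 m
110–840 m: 1.5 × 730 × 3×10⁻⁴ = 0.32850 m
Layer 3: 2.2×10⁻⁴ × 0.94 × 360 = 0.074448 m
430 × 0.51 × 2.1×10⁻⁴ = 0.046053 m
Layer 5: 730 × 1.8×10⁻⁴ × 0.2 = 0.02628 m
Δh = 0.026796 + 0.32850 + 0.074448 + 0.046053 + 0.02628 = 0.502077 m ≈ 500 mm

Δh = 500 mm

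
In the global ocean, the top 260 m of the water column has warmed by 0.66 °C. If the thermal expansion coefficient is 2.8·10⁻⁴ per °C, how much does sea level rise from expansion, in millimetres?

about 48.0 mm

Δh = αΔT·H = 2.8×10⁻⁴ × 0.66 × 260 = 0.048048 m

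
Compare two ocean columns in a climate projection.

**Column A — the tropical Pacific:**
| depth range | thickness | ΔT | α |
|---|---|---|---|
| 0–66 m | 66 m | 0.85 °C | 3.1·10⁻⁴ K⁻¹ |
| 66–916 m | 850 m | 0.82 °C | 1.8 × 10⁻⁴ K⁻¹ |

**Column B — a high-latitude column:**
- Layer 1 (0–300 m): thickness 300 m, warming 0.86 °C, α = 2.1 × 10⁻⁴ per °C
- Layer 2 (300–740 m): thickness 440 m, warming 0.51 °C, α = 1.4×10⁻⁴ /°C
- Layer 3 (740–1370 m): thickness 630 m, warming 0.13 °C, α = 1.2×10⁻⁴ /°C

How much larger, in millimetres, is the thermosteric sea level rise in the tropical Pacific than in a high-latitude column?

Δh_A − Δh_B ≈ 47 mm

A 66 × 3.1×10⁻⁴ × 0.85 = 0.017391 m
A 1.8×10⁻⁴ × 850 × 0.82 = 0.12546 m
A total: 0.142851 m
B 0–300 m: 300 × 0.86 × 2.1×10⁻⁴ = 0.05418 m
B Layer 2: 0.51 × 440 × 1.4×10⁻⁴ = 0.031416 m
B Layer 3: 0.13 × 1.2×10⁻⁴ × 630 = 0.009828 m
B total: 0.095424 m
Difference: 0.142851 − 0.095424 = 0.047427 m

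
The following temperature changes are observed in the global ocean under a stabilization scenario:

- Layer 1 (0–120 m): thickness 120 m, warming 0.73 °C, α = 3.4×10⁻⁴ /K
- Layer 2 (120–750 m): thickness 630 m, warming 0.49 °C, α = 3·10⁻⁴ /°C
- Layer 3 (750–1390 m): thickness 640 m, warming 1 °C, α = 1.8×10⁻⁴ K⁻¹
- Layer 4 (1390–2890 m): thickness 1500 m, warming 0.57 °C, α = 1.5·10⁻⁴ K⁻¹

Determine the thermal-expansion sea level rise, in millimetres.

Layer 1: 0.73 × 3.4×10⁻⁴ × 120 = 0.029784 m
0.49 × 3×10⁻⁴ × 630 = 0.09261 m
1 × 1.8×10⁻⁴ × 640 = 0.11520 m
Layer 4: 1.5×10⁻⁴ × 0.57 × 1500 = 0.12825 m
Δh = 0.029784 + 0.09261 + 0.11520 + 0.12825 = 0.365844 m

370 mm of thermosteric rise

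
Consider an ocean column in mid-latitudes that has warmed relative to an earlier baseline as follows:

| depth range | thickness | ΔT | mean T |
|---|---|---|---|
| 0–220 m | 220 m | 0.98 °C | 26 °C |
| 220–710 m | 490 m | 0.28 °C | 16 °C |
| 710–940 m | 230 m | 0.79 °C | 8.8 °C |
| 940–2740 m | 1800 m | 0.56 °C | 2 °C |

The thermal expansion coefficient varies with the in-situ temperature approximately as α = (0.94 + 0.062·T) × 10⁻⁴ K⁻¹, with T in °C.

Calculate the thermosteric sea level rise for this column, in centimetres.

Δh ≈ 21.6 cm

Layer 1: α = (0.94 + 0.062×26)×10⁻⁴ = 2.552×10⁻⁴ K⁻¹
Layer 2: α = (0.94 + 0.062×16)×10⁻⁴ = 1.932×10⁻⁴ K⁻¹
Layer 3: α = (0.94 + 0.062×8.8)×10⁻⁴ = 1.4856×10⁻⁴ K⁻¹
Layer 4: α = (0.94 + 0.062×2)×10⁻⁴ = 1.064×10⁻⁴ K⁻¹
Layer 1: 0.98 × 2.552×10⁻⁴ × 220 = 0.05502112 m
Layer 2: 490 × 1.932×10⁻⁴ × 0.28 = 0.02650704 m
Layer 3: 1.4856×10⁻⁴ × 230 × 0.79 = 0.026993352 m
1800 × 1.064×10⁻⁴ × 0.56 = 0.1072512 m
Δh = 0.05502112 + 0.02650704 + 0.026993352 + 0.1072512 = 0.215772712 m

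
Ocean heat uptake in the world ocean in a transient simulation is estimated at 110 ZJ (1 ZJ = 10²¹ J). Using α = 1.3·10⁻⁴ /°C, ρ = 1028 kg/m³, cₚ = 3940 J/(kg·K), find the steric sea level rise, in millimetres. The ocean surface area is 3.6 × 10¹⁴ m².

Δh = 9.8 mm

Per unit area: Q = 110×10²¹ / (3.6×10¹⁴) ≈ 3.056×10⁸ J/m²
Δh = αQ/(ρcₚ) = 1.3×10⁻⁴ × 3.056×10⁸ / (1028 × 3940) ≈ 0.0098086 m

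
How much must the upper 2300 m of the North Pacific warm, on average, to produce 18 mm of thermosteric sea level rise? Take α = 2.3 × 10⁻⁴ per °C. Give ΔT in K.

about 0.034 K

ΔT = Δh/(αH) = 0.018 / (2.3×10⁻⁴ × 2300) ≈ 0.03403 K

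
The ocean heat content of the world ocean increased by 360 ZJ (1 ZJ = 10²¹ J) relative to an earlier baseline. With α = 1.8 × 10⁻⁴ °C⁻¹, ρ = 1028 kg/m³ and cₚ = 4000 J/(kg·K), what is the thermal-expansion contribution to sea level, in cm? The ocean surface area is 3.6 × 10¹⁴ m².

Per unit area: Q = 360×10²¹ / (3.6×10¹⁴) = 1×10⁹ J/m²
Δh = αQ/(ρcₚ) = 1.8×10⁻⁴ × 1×10⁹ / (1028 × 4000) ≈ 0.043774 m

about 4.38 cm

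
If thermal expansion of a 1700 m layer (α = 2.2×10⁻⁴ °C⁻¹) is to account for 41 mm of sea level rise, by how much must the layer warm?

0.110 °C

ΔT = Δh/(αH) = 0.041 / (2.2×10⁻⁴ × 1700) ≈ 0.1096 °C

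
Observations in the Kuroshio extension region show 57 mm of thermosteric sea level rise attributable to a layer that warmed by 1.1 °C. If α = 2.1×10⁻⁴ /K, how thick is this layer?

H = Δh/(αΔT) = 0.057 / (2.1×10⁻⁴ × 1.1) ≈ 246.8 m

H ≈ 247 m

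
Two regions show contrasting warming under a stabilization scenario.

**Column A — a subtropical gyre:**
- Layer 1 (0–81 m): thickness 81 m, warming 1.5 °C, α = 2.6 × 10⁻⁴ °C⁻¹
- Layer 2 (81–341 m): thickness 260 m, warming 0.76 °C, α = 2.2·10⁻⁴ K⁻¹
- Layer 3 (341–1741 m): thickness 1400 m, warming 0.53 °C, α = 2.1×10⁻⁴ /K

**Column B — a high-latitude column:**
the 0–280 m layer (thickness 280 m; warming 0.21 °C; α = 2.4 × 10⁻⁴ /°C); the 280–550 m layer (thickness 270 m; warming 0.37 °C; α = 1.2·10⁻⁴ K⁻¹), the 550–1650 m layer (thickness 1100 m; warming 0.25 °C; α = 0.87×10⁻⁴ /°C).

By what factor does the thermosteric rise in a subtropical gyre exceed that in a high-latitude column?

A 0–81 m: 1.5 × 81 × 2.6×10⁻⁴ = 0.03159 m
A 2.2×10⁻⁴ × 260 × 0.76 = 0.043472 m
A Layer 3: 0.53 × 2.1×10⁻⁴ × 1400 = 0.15582 m
A total: 0.230882 m
B 280 × 0.21 × 2.4×10⁻⁴ = 0.014112 m
B 1.2×10⁻⁴ × 0.37 × 270 = 0.011988 m
B 1100 × 0.25 × 0.87×10⁻⁴ = 0.023925 m
B total: 0.050025 m
Ratio: 0.230882 / 0.050025 ≈ 4.615

≈ 4.6×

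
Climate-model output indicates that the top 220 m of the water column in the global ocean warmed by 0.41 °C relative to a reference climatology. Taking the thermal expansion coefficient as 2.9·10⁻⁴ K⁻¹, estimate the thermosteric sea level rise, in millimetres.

about 26.2 mm

Δh = αΔT·H = 2.9×10⁻⁴ × 0.41 × 220 = 0.026158 m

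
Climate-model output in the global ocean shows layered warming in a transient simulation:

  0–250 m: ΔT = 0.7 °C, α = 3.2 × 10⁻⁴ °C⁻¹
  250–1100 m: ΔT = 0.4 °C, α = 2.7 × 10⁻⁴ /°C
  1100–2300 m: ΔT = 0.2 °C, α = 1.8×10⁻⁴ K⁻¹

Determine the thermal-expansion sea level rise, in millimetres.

about 191 mm

Layer 1: 250 × 3.2×10⁻⁴ × 0.7 = 0.05600 m
Layer 2: 850 × 2.7×10⁻⁴ × 0.4 = 0.09180 m
Layer 3: 1.8×10⁻⁴ × 1200 × 0.2 = 0.04320 m
Δh = 0.05600 + 0.09180 + 0.04320 = 0.19100 m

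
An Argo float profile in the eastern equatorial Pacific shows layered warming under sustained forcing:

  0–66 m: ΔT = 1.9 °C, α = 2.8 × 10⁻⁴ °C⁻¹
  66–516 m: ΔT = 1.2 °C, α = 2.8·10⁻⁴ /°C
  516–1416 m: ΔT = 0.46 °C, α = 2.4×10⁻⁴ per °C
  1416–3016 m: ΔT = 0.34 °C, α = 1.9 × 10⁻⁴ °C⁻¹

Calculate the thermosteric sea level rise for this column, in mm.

0–66 m: 66 × 2.8×10⁻⁴ × 1.9 = 0.035112 m
1.2 × 2.8×10⁻⁴ × 450 = 0.15120 m
2.4×10⁻⁴ × 0.46 × 900 = 0.09936 m
1.9×10⁻⁴ × 0.34 × 1600 = 0.10336 m
Δh = 0.035112 + 0.15120 + 0.09936 + 0.10336 = 0.389032 m

390 mm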